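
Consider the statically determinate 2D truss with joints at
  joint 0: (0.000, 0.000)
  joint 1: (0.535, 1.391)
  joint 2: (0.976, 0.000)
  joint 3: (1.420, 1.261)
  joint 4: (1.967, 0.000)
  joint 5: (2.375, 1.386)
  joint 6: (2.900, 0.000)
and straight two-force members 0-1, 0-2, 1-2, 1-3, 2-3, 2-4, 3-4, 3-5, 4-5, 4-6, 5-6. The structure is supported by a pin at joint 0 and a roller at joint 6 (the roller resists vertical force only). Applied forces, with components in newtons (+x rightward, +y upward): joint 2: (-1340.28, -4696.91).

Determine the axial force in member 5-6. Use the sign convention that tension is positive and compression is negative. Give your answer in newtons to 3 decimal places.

-1690.357

N=7 nodes, M=11 members, R=3 reactions → 2N=14, M+R=14
member 0 (0-1): L=1.4903, (cx,cy)=(0.3590,0.9333)
member 1 (0-2): L=0.9760, (cx,cy)=(1.0000,0.0000)
member 2 (1-2): L=1.4592, (cx,cy)=(0.3022,-0.9532)
member 3 (1-3): L=0.8945, (cx,cy)=(0.9894,-0.1453)
member 4 (2-3): L=1.3369, (cx,cy)=(0.3321,0.9432)
member 5 (2-4): L=0.9910, (cx,cy)=(1.0000,0.0000)
member 6 (3-4): L=1.3745, (cx,cy)=(0.3980,-0.9174)
member 7 (3-5): L=0.9631, (cx,cy)=(0.9915,0.1298)
member 8 (4-5): L=1.4448, (cx,cy)=(0.2824,0.9593)
member 9 (4-6): L=0.9330, (cx,cy)=(1.0000,0.0000)
member 10 (5-6): L=1.4821, (cx,cy)=(0.3542,-0.9352)
solve A·x = −loads:
  F[0-1] = -3338.6956 N (compression)
  F[0-2] = -141.7581 N (compression)
  F[1-2] = +3622.4026 N (tension)
  F[1-3] = -2317.8701 N (compression)
  F[2-3] = +1318.7437 N (tension)
  F[2-4] = +1855.2852 N (tension)
  F[3-4] = -1880.9736 N (compression)
  F[3-5] = -1116.1836 N (compression)
  F[4-5] = +1798.8283 N (tension)
  F[4-6] = +598.7701 N (tension)
  F[5-6] = -1690.3568 N (compression)
  Rx@0 = +1340.2800 N
  Ry@0 = +3116.1568 N
  Ry@6 = +1580.7532 N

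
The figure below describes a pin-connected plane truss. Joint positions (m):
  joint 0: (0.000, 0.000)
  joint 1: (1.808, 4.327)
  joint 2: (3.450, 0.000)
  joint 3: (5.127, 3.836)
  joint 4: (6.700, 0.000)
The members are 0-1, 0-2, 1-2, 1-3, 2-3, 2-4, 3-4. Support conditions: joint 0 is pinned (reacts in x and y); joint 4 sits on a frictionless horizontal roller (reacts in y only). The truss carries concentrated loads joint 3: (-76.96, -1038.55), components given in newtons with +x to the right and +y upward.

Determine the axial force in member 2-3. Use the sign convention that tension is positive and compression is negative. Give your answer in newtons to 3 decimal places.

-353.463

N=5 nodes, M=7 members, R=3 reactions → 2N=10, M+R=10
member 0 (0-1): L=4.6895, (cx,cy)=(0.3855,0.9227)
member 1 (0-2): L=3.4500, (cx,cy)=(1.0000,0.0000)
member 2 (1-2): L=4.6281, (cx,cy)=(0.3548,-0.9349)
member 3 (1-3): L=3.3551, (cx,cy)=(0.9892,-0.1463)
member 4 (2-3): L=4.1866, (cx,cy)=(0.4006,0.9163)
member 5 (2-4): L=3.2500, (cx,cy)=(1.0000,0.0000)
member 6 (3-4): L=4.1460, (cx,cy)=(0.3794,-0.9252)
solve A·x = −loads:
  F[0-1] = -312.0102 N (compression)
  F[0-2] = +43.3320 N (tension)
  F[1-2] = +346.4010 N (tension)
  F[1-3] = -245.8387 N (compression)
  F[2-3] = -353.4626 N (compression)
  F[2-4] = +307.8179 N (tension)
  F[3-4] = -811.3221 N (compression)
  Rx@0 = +76.9600 N
  Ry@0 = +287.8892 N
  Ry@4 = +750.6608 N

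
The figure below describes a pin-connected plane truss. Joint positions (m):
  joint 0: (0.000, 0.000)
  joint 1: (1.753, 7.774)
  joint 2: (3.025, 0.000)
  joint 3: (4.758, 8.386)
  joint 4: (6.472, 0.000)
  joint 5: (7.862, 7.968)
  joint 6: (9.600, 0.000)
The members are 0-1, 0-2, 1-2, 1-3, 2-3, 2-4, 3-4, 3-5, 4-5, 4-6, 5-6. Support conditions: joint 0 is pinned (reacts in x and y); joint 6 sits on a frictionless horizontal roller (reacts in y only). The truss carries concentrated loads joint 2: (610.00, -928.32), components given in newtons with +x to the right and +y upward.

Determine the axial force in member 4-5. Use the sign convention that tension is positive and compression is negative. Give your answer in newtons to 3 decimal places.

281.598

N=7 nodes, M=11 members, R=3 reactions → 2N=14, M+R=14
member 0 (0-1): L=7.9692, (cx,cy)=(0.2200,0.9755)
member 1 (0-2): L=3.0250, (cx,cy)=(1.0000,0.0000)
member 2 (1-2): L=7.8774, (cx,cy)=(0.1615,-0.9869)
member 3 (1-3): L=3.0667, (cx,cy)=(0.9799,0.1996)
member 4 (2-3): L=8.5632, (cx,cy)=(0.2024,0.9793)
member 5 (2-4): L=3.4470, (cx,cy)=(1.0000,0.0000)
member 6 (3-4): L=8.5594, (cx,cy)=(0.2002,-0.9797)
member 7 (3-5): L=3.1320, (cx,cy)=(0.9911,-0.1335)
member 8 (4-5): L=8.0883, (cx,cy)=(0.1719,0.9851)
member 9 (4-6): L=3.1280, (cx,cy)=(1.0000,0.0000)
member 10 (5-6): L=8.1553, (cx,cy)=(0.2131,-0.9770)
solve A·x = −loads:
  F[0-1] = -651.7668 N (compression)
  F[0-2] = +753.3704 N (tension)
  F[1-2] = +594.8477 N (tension)
  F[1-3] = -244.3384 N (compression)
  F[2-3] = +348.4897 N (tension)
  F[2-4] = +168.8969 N (tension)
  F[3-4] = -283.1434 N (compression)
  F[3-5] = -113.2107 N (compression)
  F[4-5] = +281.5978 N (tension)
  F[4-6] = +63.8046 N (tension)
  F[5-6] = -299.3953 N (compression)
  Rx@0 = -610.0000 N
  Ry@0 = +635.8025 N
  Ry@6 = +292.5175 N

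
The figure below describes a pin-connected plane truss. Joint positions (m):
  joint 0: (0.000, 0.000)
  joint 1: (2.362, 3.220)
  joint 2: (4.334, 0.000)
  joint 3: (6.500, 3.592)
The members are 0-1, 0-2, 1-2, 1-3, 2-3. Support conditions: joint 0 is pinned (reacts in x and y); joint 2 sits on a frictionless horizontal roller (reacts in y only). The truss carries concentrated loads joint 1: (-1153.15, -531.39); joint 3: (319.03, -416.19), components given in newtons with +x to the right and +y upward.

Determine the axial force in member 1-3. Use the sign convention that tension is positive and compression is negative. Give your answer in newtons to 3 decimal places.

605.096

N=4 nodes, M=5 members, R=3 reactions → 2N=8, M+R=8
member 0 (0-1): L=3.9934, (cx,cy)=(0.5915,0.8063)
member 1 (0-2): L=4.3340, (cx,cy)=(1.0000,0.0000)
member 2 (1-2): L=3.7759, (cx,cy)=(0.5223,-0.8528)
member 3 (1-3): L=4.1547, (cx,cy)=(0.9960,0.0895)
member 4 (2-3): L=4.1945, (cx,cy)=(0.5164,0.8564)
solve A·x = −loads:
  F[0-1] = -776.5151 N (compression)
  F[0-2] = -374.8329 N (compression)
  F[1-2] = +174.6194 N (tension)
  F[1-3] = +605.0959 N (tension)
  F[2-3] = -549.2684 N (compression)
  Rx@0 = +834.1200 N
  Ry@0 = +626.1239 N
  Ry@2 = +321.4561 N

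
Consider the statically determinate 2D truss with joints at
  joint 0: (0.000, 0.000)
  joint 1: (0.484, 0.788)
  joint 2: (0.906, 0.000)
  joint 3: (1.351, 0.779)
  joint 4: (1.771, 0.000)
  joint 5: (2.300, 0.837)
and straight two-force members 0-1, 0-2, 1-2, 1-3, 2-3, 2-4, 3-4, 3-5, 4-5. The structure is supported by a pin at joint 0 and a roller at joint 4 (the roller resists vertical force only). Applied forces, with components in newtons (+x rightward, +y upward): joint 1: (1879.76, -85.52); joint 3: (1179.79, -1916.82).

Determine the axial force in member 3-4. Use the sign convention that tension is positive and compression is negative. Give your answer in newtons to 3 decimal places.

N=6 nodes, M=9 members, R=3 reactions → 2N=12, M+R=12
member 0 (0-1): L=0.9248, (cx,cy)=(0.5234,0.8521)
member 1 (0-2): L=0.9060, (cx,cy)=(1.0000,0.0000)
member 2 (1-2): L=0.8939, (cx,cy)=(0.4721,-0.8815)
member 3 (1-3): L=0.8670, (cx,cy)=(0.9999,-0.0104)
member 4 (2-3): L=0.8971, (cx,cy)=(0.4960,0.8683)
member 5 (2-4): L=0.8650, (cx,cy)=(1.0000,0.0000)
member 6 (3-4): L=0.8850, (cx,cy)=(0.4746,-0.8802)
member 7 (3-5): L=0.9508, (cx,cy)=(0.9981,0.0610)
member 8 (4-5): L=0.9902, (cx,cy)=(0.5343,0.8453)
solve A·x = −loads:
  F[0-1] = +984.1647 N (tension)
  F[0-2] = +2544.4646 N (tension)
  F[1-2] = -1038.0065 N (compression)
  F[1-3] = -874.6817 N (compression)
  F[2-3] = +1053.8277 N (tension)
  F[2-4] = +1531.7061 N (tension)
  F[3-4] = -3227.5566 N (compression)
  F[3-5] = -0.0000 N (compression)
  F[4-5] = -0.0000 N (compression)
  Rx@0 = -3059.5500 N
  Ry@0 = -838.6102 N
  Ry@4 = +2840.9502 N

-3227.557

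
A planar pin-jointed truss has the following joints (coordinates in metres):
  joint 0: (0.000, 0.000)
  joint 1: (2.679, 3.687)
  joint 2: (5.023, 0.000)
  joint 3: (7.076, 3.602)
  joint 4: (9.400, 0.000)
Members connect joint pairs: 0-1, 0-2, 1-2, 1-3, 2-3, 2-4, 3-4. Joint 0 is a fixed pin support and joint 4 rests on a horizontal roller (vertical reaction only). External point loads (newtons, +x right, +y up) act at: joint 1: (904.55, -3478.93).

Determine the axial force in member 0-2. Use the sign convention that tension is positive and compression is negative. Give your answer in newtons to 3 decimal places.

N=5 nodes, M=7 members, R=3 reactions → 2N=10, M+R=10
member 0 (0-1): L=4.5575, (cx,cy)=(0.5878,0.8090)
member 1 (0-2): L=5.0230, (cx,cy)=(1.0000,0.0000)
member 2 (1-2): L=4.3690, (cx,cy)=(0.5365,-0.8439)
member 3 (1-3): L=4.3978, (cx,cy)=(0.9998,-0.0193)
member 4 (2-3): L=4.1460, (cx,cy)=(0.4952,0.8688)
member 5 (2-4): L=4.3770, (cx,cy)=(1.0000,0.0000)
member 6 (3-4): L=4.2867, (cx,cy)=(0.5421,-0.8403)
solve A·x = −loads:
  F[0-1] = -2636.1684 N (compression)
  F[0-2] = +2454.1409 N (tension)
  F[1-2] = -1558.2586 N (compression)
  F[1-3] = -1618.4294 N (compression)
  F[2-3] = +1513.6075 N (tension)
  F[2-4] = +868.6226 N (tension)
  F[3-4] = -1602.1869 N (compression)
  Rx@0 = -904.5500 N
  Ry@0 = +2132.6396 N
  Ry@4 = +1346.2904 N

2454.141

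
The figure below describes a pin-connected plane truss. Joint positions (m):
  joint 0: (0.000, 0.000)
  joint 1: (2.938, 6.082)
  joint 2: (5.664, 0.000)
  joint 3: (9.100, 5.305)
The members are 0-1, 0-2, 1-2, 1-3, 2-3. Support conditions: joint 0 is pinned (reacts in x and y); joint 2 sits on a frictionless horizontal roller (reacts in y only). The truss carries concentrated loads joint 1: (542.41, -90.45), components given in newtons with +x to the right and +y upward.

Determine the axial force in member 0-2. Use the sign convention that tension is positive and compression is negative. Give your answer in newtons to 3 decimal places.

282.083

N=4 nodes, M=5 members, R=3 reactions → 2N=8, M+R=8
member 0 (0-1): L=6.7544, (cx,cy)=(0.4350,0.9004)
member 1 (0-2): L=5.6640, (cx,cy)=(1.0000,0.0000)
member 2 (1-2): L=6.6650, (cx,cy)=(0.4090,-0.9125)
member 3 (1-3): L=6.2108, (cx,cy)=(0.9921,-0.1251)
member 4 (2-3): L=6.3205, (cx,cy)=(0.5436,0.8393)
solve A·x = −loads:
  F[0-1] = +598.4908 N (tension)
  F[0-2] = +282.0829 N (tension)
  F[1-2] = -689.6821 N (compression)
  F[1-3] = +0.0000 N (tension)
  F[2-3] = -0.0000 N (compression)
  Rx@0 = -542.4100 N
  Ry@0 = -538.9073 N
  Ry@2 = +629.3573 N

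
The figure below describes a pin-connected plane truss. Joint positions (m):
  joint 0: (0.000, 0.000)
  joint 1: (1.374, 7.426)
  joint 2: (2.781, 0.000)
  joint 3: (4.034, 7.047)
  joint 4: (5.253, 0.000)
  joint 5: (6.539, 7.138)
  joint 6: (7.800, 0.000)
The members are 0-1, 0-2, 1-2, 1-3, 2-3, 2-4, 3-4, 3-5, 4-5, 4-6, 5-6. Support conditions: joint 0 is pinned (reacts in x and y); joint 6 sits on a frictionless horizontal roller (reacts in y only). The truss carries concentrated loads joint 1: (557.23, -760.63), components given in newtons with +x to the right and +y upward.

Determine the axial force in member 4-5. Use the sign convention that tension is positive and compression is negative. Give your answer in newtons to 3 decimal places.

N=7 nodes, M=11 members, R=3 reactions → 2N=14, M+R=14
member 0 (0-1): L=7.5520, (cx,cy)=(0.1819,0.9833)
member 1 (0-2): L=2.7810, (cx,cy)=(1.0000,0.0000)
member 2 (1-2): L=7.5581, (cx,cy)=(0.1862,-0.9825)
member 3 (1-3): L=2.6869, (cx,cy)=(0.9900,-0.1411)
member 4 (2-3): L=7.1575, (cx,cy)=(0.1751,0.9846)
member 5 (2-4): L=2.4720, (cx,cy)=(1.0000,0.0000)
member 6 (3-4): L=7.1517, (cx,cy)=(0.1705,-0.9854)
member 7 (3-5): L=2.5067, (cx,cy)=(0.9993,0.0363)
member 8 (4-5): L=7.2529, (cx,cy)=(0.1773,0.9842)
member 9 (4-6): L=2.5470, (cx,cy)=(1.0000,0.0000)
member 10 (5-6): L=7.2485, (cx,cy)=(0.1740,-0.9848)
solve A·x = −loads:
  F[0-1] = -97.7622 N (compression)
  F[0-2] = +575.0166 N (tension)
  F[1-2] = -609.3858 N (compression)
  F[1-3] = -466.2365 N (compression)
  F[2-3] = +608.1245 N (tension)
  F[2-4] = +355.1163 N (tension)
  F[3-4] = -683.1670 N (compression)
  F[3-5] = -238.8279 N (compression)
  F[4-5] = +684.0075 N (tension)
  F[4-6] = +117.3906 N (tension)
  F[5-6] = -674.7889 N (compression)
  Rx@0 = -557.2300 N
  Ry@0 = +96.1306 N
  Ry@6 = +664.4994 N

684.008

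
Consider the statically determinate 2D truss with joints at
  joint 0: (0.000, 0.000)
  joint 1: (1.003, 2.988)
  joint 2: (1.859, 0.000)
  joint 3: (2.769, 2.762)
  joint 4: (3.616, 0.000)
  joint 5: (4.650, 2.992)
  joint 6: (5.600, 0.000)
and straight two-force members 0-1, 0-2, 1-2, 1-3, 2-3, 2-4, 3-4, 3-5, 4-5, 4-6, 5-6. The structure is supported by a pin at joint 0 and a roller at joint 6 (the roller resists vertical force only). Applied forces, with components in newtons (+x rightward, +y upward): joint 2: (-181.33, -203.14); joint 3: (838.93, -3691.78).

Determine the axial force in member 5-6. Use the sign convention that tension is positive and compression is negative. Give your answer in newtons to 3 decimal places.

N=7 nodes, M=11 members, R=3 reactions → 2N=14, M+R=14
member 0 (0-1): L=3.1518, (cx,cy)=(0.3182,0.9480)
member 1 (0-2): L=1.8590, (cx,cy)=(1.0000,0.0000)
member 2 (1-2): L=3.1082, (cx,cy)=(0.2754,-0.9613)
member 3 (1-3): L=1.7804, (cx,cy)=(0.9919,-0.1269)
member 4 (2-3): L=2.9080, (cx,cy)=(0.3129,0.9498)
member 5 (2-4): L=1.7570, (cx,cy)=(1.0000,0.0000)
member 6 (3-4): L=2.8890, (cx,cy)=(0.2932,-0.9561)
member 7 (3-5): L=1.8950, (cx,cy)=(0.9926,0.1214)
member 8 (4-5): L=3.1656, (cx,cy)=(0.3266,0.9452)
member 9 (4-6): L=1.9840, (cx,cy)=(1.0000,0.0000)
member 10 (5-6): L=3.1392, (cx,cy)=(0.3026,-0.9531)
solve A·x = −loads:
  F[0-1] = -1675.3525 N (compression)
  F[0-2] = +1190.7405 N (tension)
  F[1-2] = +1788.6971 N (tension)
  F[1-3] = -1034.1147 N (compression)
  F[2-3] = -1596.5702 N (compression)
  F[2-4] = +2364.2856 N (tension)
  F[3-4] = -2616.9392 N (compression)
  F[3-5] = -1608.9309 N (compression)
  F[4-5] = +2647.1310 N (tension)
  F[4-6] = +732.3957 N (tension)
  F[5-6] = -2420.1421 N (compression)
  Rx@0 = -657.6000 N
  Ry@0 = +1588.2592 N
  Ry@6 = +2306.6608 N

-2420.142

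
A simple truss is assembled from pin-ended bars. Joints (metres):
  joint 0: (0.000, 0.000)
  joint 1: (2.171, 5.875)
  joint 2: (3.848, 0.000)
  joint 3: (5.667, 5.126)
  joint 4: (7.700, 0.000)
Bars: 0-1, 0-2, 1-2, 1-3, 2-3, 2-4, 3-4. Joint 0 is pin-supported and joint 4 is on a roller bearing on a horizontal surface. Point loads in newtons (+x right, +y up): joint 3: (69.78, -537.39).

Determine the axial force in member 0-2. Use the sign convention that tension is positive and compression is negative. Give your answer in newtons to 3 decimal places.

N=5 nodes, M=7 members, R=3 reactions → 2N=10, M+R=10
member 0 (0-1): L=6.2633, (cx,cy)=(0.3466,0.9380)
member 1 (0-2): L=3.8480, (cx,cy)=(1.0000,0.0000)
member 2 (1-2): L=6.1097, (cx,cy)=(0.2745,-0.9616)
member 3 (1-3): L=3.5753, (cx,cy)=(0.9778,-0.2095)
member 4 (2-3): L=5.4392, (cx,cy)=(0.3344,0.9424)
member 5 (2-4): L=3.8520, (cx,cy)=(1.0000,0.0000)
member 6 (3-4): L=5.5144, (cx,cy)=(0.3687,-0.9296)
solve A·x = −loads:
  F[0-1] = -101.7387 N (compression)
  F[0-2] = +105.0449 N (tension)
  F[1-2] = +114.0766 N (tension)
  F[1-3] = -68.0879 N (compression)
  F[2-3] = -116.3971 N (compression)
  F[2-4] = +175.2832 N (tension)
  F[3-4] = -475.4489 N (compression)
  Rx@0 = -69.7800 N
  Ry@0 = +95.4314 N
  Ry@4 = +441.9586 N

105.045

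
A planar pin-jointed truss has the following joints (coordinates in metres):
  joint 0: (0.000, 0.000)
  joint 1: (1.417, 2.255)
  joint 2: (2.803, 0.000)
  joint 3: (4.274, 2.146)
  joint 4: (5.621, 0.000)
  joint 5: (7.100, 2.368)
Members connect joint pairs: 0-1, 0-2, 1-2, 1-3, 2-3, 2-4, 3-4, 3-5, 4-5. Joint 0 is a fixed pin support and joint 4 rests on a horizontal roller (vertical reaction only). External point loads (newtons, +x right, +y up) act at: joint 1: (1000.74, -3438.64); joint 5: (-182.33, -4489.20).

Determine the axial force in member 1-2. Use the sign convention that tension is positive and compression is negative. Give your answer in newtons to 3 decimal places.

-2775.322

N=6 nodes, M=9 members, R=3 reactions → 2N=12, M+R=12
member 0 (0-1): L=2.6633, (cx,cy)=(0.5321,0.8467)
member 1 (0-2): L=2.8030, (cx,cy)=(1.0000,0.0000)
member 2 (1-2): L=2.6469, (cx,cy)=(0.5236,-0.8519)
member 3 (1-3): L=2.8591, (cx,cy)=(0.9993,-0.0381)
member 4 (2-3): L=2.6018, (cx,cy)=(0.5654,0.8248)
member 5 (2-4): L=2.8180, (cx,cy)=(1.0000,0.0000)
member 6 (3-4): L=2.5337, (cx,cy)=(0.5316,-0.8470)
member 7 (3-5): L=2.8347, (cx,cy)=(0.9969,0.0783)
member 8 (4-5): L=2.7919, (cx,cy)=(0.5297,0.8482)
solve A·x = −loads:
  F[0-1] = -1258.9119 N (compression)
  F[0-2] = +1488.2219 N (tension)
  F[1-2] = -2775.3217 N (compression)
  F[1-3] = -217.4583 N (compression)
  F[2-3] = +2866.5646 N (tension)
  F[2-4] = -1585.7465 N (compression)
  F[3-4] = -2545.6957 N (compression)
  F[3-5] = +2765.2775 N (tension)
  F[4-5] = -5548.2066 N (compression)
  Rx@0 = -818.4100 N
  Ry@0 = +1065.9321 N
  Ry@4 = +6861.9079 N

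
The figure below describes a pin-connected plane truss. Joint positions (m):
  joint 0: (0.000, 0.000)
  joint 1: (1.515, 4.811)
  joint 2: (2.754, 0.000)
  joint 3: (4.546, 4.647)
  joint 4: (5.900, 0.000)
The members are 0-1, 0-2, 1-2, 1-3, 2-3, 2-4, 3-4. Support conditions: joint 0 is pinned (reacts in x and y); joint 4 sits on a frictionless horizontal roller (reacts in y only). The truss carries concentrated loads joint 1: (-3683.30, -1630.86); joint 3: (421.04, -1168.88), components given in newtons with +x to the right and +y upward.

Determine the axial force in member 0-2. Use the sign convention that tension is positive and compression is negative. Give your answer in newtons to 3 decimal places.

-1954.730

N=5 nodes, M=7 members, R=3 reactions → 2N=10, M+R=10
member 0 (0-1): L=5.0439, (cx,cy)=(0.3004,0.9538)
member 1 (0-2): L=2.7540, (cx,cy)=(1.0000,0.0000)
member 2 (1-2): L=4.9680, (cx,cy)=(0.2494,-0.9684)
member 3 (1-3): L=3.0354, (cx,cy)=(0.9985,-0.0540)
member 4 (2-3): L=4.9805, (cx,cy)=(0.3598,0.9330)
member 5 (2-4): L=3.1460, (cx,cy)=(1.0000,0.0000)
member 6 (3-4): L=4.8402, (cx,cy)=(0.2797,-0.9601)
solve A·x = −loads:
  F[0-1] = -4353.1715 N (compression)
  F[0-2] = -1954.7296 N (compression)
  F[1-2] = +2505.7486 N (tension)
  F[1-3] = +1753.4044 N (tension)
  F[2-3] = -2600.7431 N (compression)
  F[2-4] = -394.0569 N (compression)
  F[3-4] = +1408.6631 N (tension)
  Rx@0 = +3262.2600 N
  Ry@0 = +4152.1641 N
  Ry@4 = -1352.4241 N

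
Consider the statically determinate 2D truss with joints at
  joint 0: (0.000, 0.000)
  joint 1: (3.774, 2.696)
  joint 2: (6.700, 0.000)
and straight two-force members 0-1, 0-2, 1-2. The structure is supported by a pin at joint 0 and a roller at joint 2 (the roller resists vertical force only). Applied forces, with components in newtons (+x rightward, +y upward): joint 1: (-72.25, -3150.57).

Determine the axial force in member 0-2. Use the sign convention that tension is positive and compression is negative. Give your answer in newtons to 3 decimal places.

N=3 nodes, M=3 members, R=3 reactions → 2N=6, M+R=6
member 0 (0-1): L=4.6380, (cx,cy)=(0.8137,0.5813)
member 1 (0-2): L=6.7000, (cx,cy)=(1.0000,0.0000)
member 2 (1-2): L=3.9787, (cx,cy)=(0.7354,-0.6776)
solve A·x = −loads:
  F[0-1] = -2417.0462 N (compression)
  F[0-2] = +1894.5110 N (tension)
  F[1-2] = -2576.0945 N (compression)
  Rx@0 = +72.2500 N
  Ry@0 = +1404.9782 N
  Ry@2 = +1745.5918 N

1894.511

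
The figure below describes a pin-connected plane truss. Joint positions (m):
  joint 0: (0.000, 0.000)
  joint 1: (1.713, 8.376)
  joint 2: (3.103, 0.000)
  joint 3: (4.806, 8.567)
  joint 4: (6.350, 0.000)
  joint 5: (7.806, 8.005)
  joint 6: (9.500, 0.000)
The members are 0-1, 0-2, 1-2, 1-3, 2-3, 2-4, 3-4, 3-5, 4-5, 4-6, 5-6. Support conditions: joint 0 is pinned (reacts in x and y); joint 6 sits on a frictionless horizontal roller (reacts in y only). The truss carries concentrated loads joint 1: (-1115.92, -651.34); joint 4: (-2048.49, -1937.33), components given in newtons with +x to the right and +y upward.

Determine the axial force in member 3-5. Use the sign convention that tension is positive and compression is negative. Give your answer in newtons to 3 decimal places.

-165.901

N=7 nodes, M=11 members, R=3 reactions → 2N=14, M+R=14
member 0 (0-1): L=8.5494, (cx,cy)=(0.2004,0.9797)
member 1 (0-2): L=3.1030, (cx,cy)=(1.0000,0.0000)
member 2 (1-2): L=8.4906, (cx,cy)=(0.1637,-0.9865)
member 3 (1-3): L=3.0989, (cx,cy)=(0.9981,0.0616)
member 4 (2-3): L=8.7346, (cx,cy)=(0.1950,0.9808)
member 5 (2-4): L=3.2470, (cx,cy)=(1.0000,0.0000)
member 6 (3-4): L=8.7050, (cx,cy)=(0.1774,-0.9841)
member 7 (3-5): L=3.0522, (cx,cy)=(0.9829,-0.1841)
member 8 (4-5): L=8.1363, (cx,cy)=(0.1790,0.9839)
member 9 (4-6): L=3.1500, (cx,cy)=(1.0000,0.0000)
member 10 (5-6): L=8.1823, (cx,cy)=(0.2070,-0.9783)
solve A·x = −loads:
  F[0-1] = -2204.8722 N (compression)
  F[0-2] = -2722.6294 N (compression)
  F[1-2] = +1555.7114 N (tension)
  F[1-3] = +420.2508 N (tension)
  F[2-3] = -1564.7513 N (compression)
  F[2-4] = -2162.8604 N (compression)
  F[3-4] = +1564.1681 N (tension)
  F[3-5] = -165.9009 N (compression)
  F[4-5] = +404.4919 N (tension)
  F[4-6] = +90.6803 N (tension)
  F[5-6] = -437.9997 N (compression)
  Rx@0 = +3164.4100 N
  Ry@0 = +2160.1600 N
  Ry@6 = +428.5100 N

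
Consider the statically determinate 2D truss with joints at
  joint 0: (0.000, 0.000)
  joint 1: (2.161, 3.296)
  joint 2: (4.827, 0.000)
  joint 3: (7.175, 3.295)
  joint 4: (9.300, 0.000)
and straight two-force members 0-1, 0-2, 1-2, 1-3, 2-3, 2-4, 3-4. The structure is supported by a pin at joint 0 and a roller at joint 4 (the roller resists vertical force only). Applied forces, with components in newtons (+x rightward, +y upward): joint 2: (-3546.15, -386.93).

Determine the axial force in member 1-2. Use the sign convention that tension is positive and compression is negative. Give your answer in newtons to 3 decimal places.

239.429

N=5 nodes, M=7 members, R=3 reactions → 2N=10, M+R=10
member 0 (0-1): L=3.9413, (cx,cy)=(0.5483,0.8363)
member 1 (0-2): L=4.8270, (cx,cy)=(1.0000,0.0000)
member 2 (1-2): L=4.2392, (cx,cy)=(0.6289,-0.7775)
member 3 (1-3): L=5.0140, (cx,cy)=(1.0000,-0.0002)
member 4 (2-3): L=4.0460, (cx,cy)=(0.5803,0.8144)
member 5 (2-4): L=4.4730, (cx,cy)=(1.0000,0.0000)
member 6 (3-4): L=3.9208, (cx,cy)=(0.5420,-0.8404)
solve A·x = −loads:
  F[0-1] = -222.5340 N (compression)
  F[0-2] = -3424.1342 N (compression)
  F[1-2] = +239.4287 N (tension)
  F[1-3] = -272.5891 N (compression)
  F[2-3] = +246.5357 N (tension)
  F[2-4] = +129.5180 N (tension)
  F[3-4] = -238.9713 N (compression)
  Rx@0 = +3546.1500 N
  Ry@0 = +186.1008 N
  Ry@4 = +200.8292 N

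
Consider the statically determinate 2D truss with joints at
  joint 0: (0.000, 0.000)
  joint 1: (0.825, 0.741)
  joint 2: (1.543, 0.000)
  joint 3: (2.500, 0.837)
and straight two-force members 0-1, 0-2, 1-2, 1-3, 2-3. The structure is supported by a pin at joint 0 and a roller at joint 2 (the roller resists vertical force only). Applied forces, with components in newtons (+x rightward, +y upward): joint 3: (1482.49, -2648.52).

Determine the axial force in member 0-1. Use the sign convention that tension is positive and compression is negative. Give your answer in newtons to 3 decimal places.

3661.748

N=4 nodes, M=5 members, R=3 reactions → 2N=8, M+R=8
member 0 (0-1): L=1.1089, (cx,cy)=(0.7440,0.6682)
member 1 (0-2): L=1.5430, (cx,cy)=(1.0000,0.0000)
member 2 (1-2): L=1.0318, (cx,cy)=(0.6959,-0.7182)
member 3 (1-3): L=1.6777, (cx,cy)=(0.9984,0.0572)
member 4 (2-3): L=1.2714, (cx,cy)=(0.7527,0.6583)
solve A·x = −loads:
  F[0-1] = +3661.7478 N (tension)
  F[0-2] = -1241.7272 N (compression)
  F[1-2] = -3021.8533 N (compression)
  F[1-3] = +4834.9658 N (tension)
  F[2-3] = -4443.2746 N (compression)
  Rx@0 = -1482.4900 N
  Ry@0 = -2446.8424 N
  Ry@2 = +5095.3624 N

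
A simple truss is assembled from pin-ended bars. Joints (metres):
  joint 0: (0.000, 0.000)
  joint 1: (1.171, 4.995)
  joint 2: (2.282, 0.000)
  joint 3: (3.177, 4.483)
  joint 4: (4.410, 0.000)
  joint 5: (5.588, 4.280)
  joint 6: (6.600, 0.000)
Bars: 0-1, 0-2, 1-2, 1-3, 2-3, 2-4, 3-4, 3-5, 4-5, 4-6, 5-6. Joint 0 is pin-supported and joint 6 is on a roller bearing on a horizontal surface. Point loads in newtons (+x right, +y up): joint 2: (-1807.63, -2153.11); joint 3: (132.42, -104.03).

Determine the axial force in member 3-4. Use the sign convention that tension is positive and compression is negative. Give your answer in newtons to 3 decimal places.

-878.694

N=7 nodes, M=11 members, R=3 reactions → 2N=14, M+R=14
member 0 (0-1): L=5.1304, (cx,cy)=(0.2282,0.9736)
member 1 (0-2): L=2.2820, (cx,cy)=(1.0000,0.0000)
member 2 (1-2): L=5.1171, (cx,cy)=(0.2171,-0.9761)
member 3 (1-3): L=2.0703, (cx,cy)=(0.9689,-0.2473)
member 4 (2-3): L=4.5715, (cx,cy)=(0.1958,0.9806)
member 5 (2-4): L=2.1280, (cx,cy)=(1.0000,0.0000)
member 6 (3-4): L=4.6495, (cx,cy)=(0.2652,-0.9642)
member 7 (3-5): L=2.4195, (cx,cy)=(0.9965,-0.0839)
member 8 (4-5): L=4.4392, (cx,cy)=(0.2654,0.9641)
member 9 (4-6): L=2.1900, (cx,cy)=(1.0000,0.0000)
member 10 (5-6): L=4.3980, (cx,cy)=(0.2301,-0.9732)
solve A·x = −loads:
  F[0-1] = -1409.8803 N (compression)
  F[0-2] = -1353.4102 N (compression)
  F[1-2] = +1580.0492 N (tension)
  F[1-3] = -686.1690 N (compression)
  F[2-3] = +622.8044 N (tension)
  F[2-4] = +675.3424 N (tension)
  F[3-4] = -878.6944 N (compression)
  F[3-5] = -443.8852 N (compression)
  F[4-5] = +878.7381 N (tension)
  F[4-6] = +209.1330 N (tension)
  F[5-6] = -908.8640 N (compression)
  Rx@0 = +1675.2100 N
  Ry@0 = +1372.6644 N
  Ry@6 = +884.4756 N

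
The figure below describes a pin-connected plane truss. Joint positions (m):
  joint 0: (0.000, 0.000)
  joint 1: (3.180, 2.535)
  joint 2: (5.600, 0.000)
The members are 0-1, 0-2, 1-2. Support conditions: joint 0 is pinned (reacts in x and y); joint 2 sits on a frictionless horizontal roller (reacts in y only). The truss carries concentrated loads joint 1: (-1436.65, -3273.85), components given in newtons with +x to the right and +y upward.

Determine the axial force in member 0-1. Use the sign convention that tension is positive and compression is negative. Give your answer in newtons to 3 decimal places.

-3312.953

N=3 nodes, M=3 members, R=3 reactions → 2N=6, M+R=6
member 0 (0-1): L=4.0668, (cx,cy)=(0.7819,0.6233)
member 1 (0-2): L=5.6000, (cx,cy)=(1.0000,0.0000)
member 2 (1-2): L=3.5047, (cx,cy)=(0.6905,-0.7233)
solve A·x = −loads:
  F[0-1] = -3312.9528 N (compression)
  F[0-2] = +1153.9041 N (tension)
  F[1-2] = -1671.0905 N (compression)
  Rx@0 = +1436.6500 N
  Ry@0 = +2065.1116 N
  Ry@2 = +1208.7384 N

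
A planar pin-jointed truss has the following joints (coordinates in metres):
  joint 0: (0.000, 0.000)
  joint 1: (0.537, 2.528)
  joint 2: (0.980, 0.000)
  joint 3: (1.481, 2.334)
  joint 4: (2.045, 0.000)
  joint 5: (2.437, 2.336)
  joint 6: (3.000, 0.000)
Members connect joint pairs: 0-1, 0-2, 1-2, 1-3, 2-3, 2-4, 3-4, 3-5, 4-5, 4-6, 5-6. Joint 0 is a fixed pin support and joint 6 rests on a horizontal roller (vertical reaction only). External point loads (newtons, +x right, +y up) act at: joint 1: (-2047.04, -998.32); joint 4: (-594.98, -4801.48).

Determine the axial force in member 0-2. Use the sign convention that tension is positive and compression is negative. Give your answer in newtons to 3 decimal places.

N=7 nodes, M=11 members, R=3 reactions → 2N=14, M+R=14
member 0 (0-1): L=2.5844, (cx,cy)=(0.2078,0.9782)
member 1 (0-2): L=0.9800, (cx,cy)=(1.0000,0.0000)
member 2 (1-2): L=2.5665, (cx,cy)=(0.1726,-0.9850)
member 3 (1-3): L=0.9637, (cx,cy)=(0.9795,-0.2013)
member 4 (2-3): L=2.3872, (cx,cy)=(0.2099,0.9777)
member 5 (2-4): L=1.0650, (cx,cy)=(1.0000,0.0000)
member 6 (3-4): L=2.4012, (cx,cy)=(0.2349,-0.9720)
member 7 (3-5): L=0.9560, (cx,cy)=(1.0000,0.0021)
member 8 (4-5): L=2.3687, (cx,cy)=(0.1655,0.9862)
member 9 (4-6): L=0.9550, (cx,cy)=(1.0000,0.0000)
member 10 (5-6): L=2.4029, (cx,cy)=(0.2343,-0.9722)
solve A·x = −loads:
  F[0-1] = -4163.9440 N (compression)
  F[0-2] = -1776.8161 N (compression)
  F[1-2] = +2982.4241 N (tension)
  F[1-3] = +680.9886 N (tension)
  F[2-3] = -3004.5757 N (compression)
  F[2-4] = -631.4509 N (compression)
  F[3-4] = +3161.7217 N (tension)
  F[3-5] = -706.1710 N (compression)
  F[4-5] = +1752.3771 N (tension)
  F[4-6] = +416.1611 N (tension)
  F[5-6] = -1776.1775 N (compression)
  Rx@0 = +2642.0200 N
  Ry@0 = +4073.0642 N
  Ry@6 = +1726.7358 N

-1776.816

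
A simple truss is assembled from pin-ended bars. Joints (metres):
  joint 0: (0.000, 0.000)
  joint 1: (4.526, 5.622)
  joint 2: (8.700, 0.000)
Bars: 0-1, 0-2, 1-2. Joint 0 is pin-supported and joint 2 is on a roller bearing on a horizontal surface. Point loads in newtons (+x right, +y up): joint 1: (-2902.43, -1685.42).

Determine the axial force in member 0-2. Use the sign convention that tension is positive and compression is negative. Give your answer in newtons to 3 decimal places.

N=3 nodes, M=3 members, R=3 reactions → 2N=6, M+R=6
member 0 (0-1): L=7.2174, (cx,cy)=(0.6271,0.7789)
member 1 (0-2): L=8.7000, (cx,cy)=(1.0000,0.0000)
member 2 (1-2): L=7.0021, (cx,cy)=(0.5961,-0.8029)
solve A·x = −loads:
  F[0-1] = -3445.9200 N (compression)
  F[0-2] = -741.5231 N (compression)
  F[1-2] = +1243.9401 N (tension)
  Rx@0 = +2902.4300 N
  Ry@0 = +2684.1844 N
  Ry@2 = -998.7644 N

-741.523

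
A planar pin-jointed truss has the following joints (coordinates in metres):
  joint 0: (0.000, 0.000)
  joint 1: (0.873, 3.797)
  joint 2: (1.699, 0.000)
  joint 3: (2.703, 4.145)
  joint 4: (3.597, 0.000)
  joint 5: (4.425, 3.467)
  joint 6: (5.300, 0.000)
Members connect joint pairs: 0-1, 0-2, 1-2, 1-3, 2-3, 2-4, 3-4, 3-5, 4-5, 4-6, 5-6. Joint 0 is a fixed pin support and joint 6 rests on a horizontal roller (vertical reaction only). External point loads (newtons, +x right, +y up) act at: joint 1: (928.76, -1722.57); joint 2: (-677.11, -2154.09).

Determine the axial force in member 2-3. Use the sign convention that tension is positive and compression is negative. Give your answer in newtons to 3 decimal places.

N=7 nodes, M=11 members, R=3 reactions → 2N=14, M+R=14
member 0 (0-1): L=3.8961, (cx,cy)=(0.2241,0.9746)
member 1 (0-2): L=1.6990, (cx,cy)=(1.0000,0.0000)
member 2 (1-2): L=3.8858, (cx,cy)=(0.2126,-0.9771)
member 3 (1-3): L=1.8628, (cx,cy)=(0.9824,0.1868)
member 4 (2-3): L=4.2649, (cx,cy)=(0.2354,0.9719)
member 5 (2-4): L=1.8980, (cx,cy)=(1.0000,0.0000)
member 6 (3-4): L=4.2403, (cx,cy)=(0.2108,-0.9775)
member 7 (3-5): L=1.8507, (cx,cy)=(0.9305,-0.3664)
member 8 (4-5): L=3.5645, (cx,cy)=(0.2323,0.9726)
member 9 (4-6): L=1.7030, (cx,cy)=(1.0000,0.0000)
member 10 (5-6): L=3.5757, (cx,cy)=(0.2447,-0.9696)
solve A·x = −loads:
  F[0-1] = -2295.3834 N (compression)
  F[0-2] = +765.9814 N (tension)
  F[1-2] = +235.8796 N (tension)
  F[1-3] = -1519.9916 N (compression)
  F[2-3] = +1979.2261 N (tension)
  F[2-4] = +1027.2982 N (tension)
  F[3-4] = -1380.8283 N (compression)
  F[3-5] = -791.1799 N (compression)
  F[4-5] = +1387.7500 N (tension)
  F[4-6] = +413.8122 N (tension)
  F[5-6] = -1691.0551 N (compression)
  Rx@0 = -251.6500 N
  Ry@0 = +2237.0177 N
  Ry@6 = +1639.6423 N

1979.226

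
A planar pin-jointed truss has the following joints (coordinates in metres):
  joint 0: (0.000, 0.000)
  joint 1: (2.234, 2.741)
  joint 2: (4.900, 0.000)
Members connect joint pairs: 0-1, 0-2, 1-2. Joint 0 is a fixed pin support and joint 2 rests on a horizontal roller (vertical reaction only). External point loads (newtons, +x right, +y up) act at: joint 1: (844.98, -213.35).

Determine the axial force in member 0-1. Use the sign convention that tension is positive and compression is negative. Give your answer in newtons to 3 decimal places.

460.027

N=3 nodes, M=3 members, R=3 reactions → 2N=6, M+R=6
member 0 (0-1): L=3.5361, (cx,cy)=(0.6318,0.7752)
member 1 (0-2): L=4.9000, (cx,cy)=(1.0000,0.0000)
member 2 (1-2): L=3.8237, (cx,cy)=(0.6972,-0.7168)
solve A·x = −loads:
  F[0-1] = +460.0275 N (tension)
  F[0-2] = +554.3467 N (tension)
  F[1-2] = -795.0684 N (compression)
  Rx@0 = -844.9800 N
  Ry@0 = -356.5916 N
  Ry@2 = +569.9416 N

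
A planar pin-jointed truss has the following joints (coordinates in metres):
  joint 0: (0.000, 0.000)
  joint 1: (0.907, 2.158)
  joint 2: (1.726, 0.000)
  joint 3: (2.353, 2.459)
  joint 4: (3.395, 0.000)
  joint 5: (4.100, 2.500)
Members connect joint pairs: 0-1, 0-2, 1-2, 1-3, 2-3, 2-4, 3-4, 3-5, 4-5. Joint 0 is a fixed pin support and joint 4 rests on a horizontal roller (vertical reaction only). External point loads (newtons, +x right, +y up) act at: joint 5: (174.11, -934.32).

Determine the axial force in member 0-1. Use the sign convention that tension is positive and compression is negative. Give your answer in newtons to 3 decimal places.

349.534

N=6 nodes, M=9 members, R=3 reactions → 2N=12, M+R=12
member 0 (0-1): L=2.3409, (cx,cy)=(0.3875,0.9219)
member 1 (0-2): L=1.7260, (cx,cy)=(1.0000,0.0000)
member 2 (1-2): L=2.3082, (cx,cy)=(0.3548,-0.9349)
member 3 (1-3): L=1.4770, (cx,cy)=(0.9790,0.2038)
member 4 (2-3): L=2.5377, (cx,cy)=(0.2471,0.9690)
member 5 (2-4): L=1.6690, (cx,cy)=(1.0000,0.0000)
member 6 (3-4): L=2.6707, (cx,cy)=(0.3902,-0.9207)
member 7 (3-5): L=1.7475, (cx,cy)=(0.9997,0.0235)
member 8 (4-5): L=2.5975, (cx,cy)=(0.2714,0.9625)
solve A·x = −loads:
  F[0-1] = +349.5340 N (tension)
  F[0-2] = +38.6779 N (tension)
  F[1-2] = -291.4752 N (compression)
  F[1-3] = +243.9745 N (tension)
  F[2-3] = +281.2291 N (tension)
  F[2-4] = -134.2296 N (compression)
  F[3-4] = -338.7386 N (compression)
  F[3-5] = +440.6249 N (tension)
  F[4-5] = -981.5011 N (compression)
  Rx@0 = -174.1100 N
  Ry@0 = -322.2299 N
  Ry@4 = +1256.5499 N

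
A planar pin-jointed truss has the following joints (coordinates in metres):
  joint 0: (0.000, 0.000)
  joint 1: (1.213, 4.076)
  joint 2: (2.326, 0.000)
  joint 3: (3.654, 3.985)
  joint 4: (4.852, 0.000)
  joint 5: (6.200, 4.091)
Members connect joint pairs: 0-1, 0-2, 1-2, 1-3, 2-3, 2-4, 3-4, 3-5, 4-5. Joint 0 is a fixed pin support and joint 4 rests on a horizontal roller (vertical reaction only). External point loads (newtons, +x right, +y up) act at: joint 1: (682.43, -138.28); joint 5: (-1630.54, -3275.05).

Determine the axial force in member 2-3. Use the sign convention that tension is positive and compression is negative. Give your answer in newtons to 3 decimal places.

N=6 nodes, M=9 members, R=3 reactions → 2N=12, M+R=12
member 0 (0-1): L=4.2527, (cx,cy)=(0.2852,0.9585)
member 1 (0-2): L=2.3260, (cx,cy)=(1.0000,0.0000)
member 2 (1-2): L=4.2252, (cx,cy)=(0.2634,-0.9647)
member 3 (1-3): L=2.4427, (cx,cy)=(0.9993,-0.0373)
member 4 (2-3): L=4.2005, (cx,cy)=(0.3162,0.9487)
member 5 (2-4): L=2.5260, (cx,cy)=(1.0000,0.0000)
member 6 (3-4): L=4.1612, (cx,cy)=(0.2879,-0.9577)
member 7 (3-5): L=2.5482, (cx,cy)=(0.9991,0.0416)
member 8 (4-5): L=4.3074, (cx,cy)=(0.3130,0.9498)
solve A·x = −loads:
  F[0-1] = +4.8623 N (tension)
  F[0-2] = -949.4969 N (compression)
  F[1-2] = -123.1081 N (compression)
  F[1-3] = -649.0648 N (compression)
  F[2-3] = +125.1810 N (tension)
  F[2-4] = -1021.5025 N (compression)
  F[3-4] = -173.5652 N (compression)
  F[3-5] = -559.5525 N (compression)
  F[4-5] = -3423.7530 N (compression)
  Rx@0 = +948.1100 N
  Ry@0 = -4.6604 N
  Ry@4 = +3417.9904 N

125.181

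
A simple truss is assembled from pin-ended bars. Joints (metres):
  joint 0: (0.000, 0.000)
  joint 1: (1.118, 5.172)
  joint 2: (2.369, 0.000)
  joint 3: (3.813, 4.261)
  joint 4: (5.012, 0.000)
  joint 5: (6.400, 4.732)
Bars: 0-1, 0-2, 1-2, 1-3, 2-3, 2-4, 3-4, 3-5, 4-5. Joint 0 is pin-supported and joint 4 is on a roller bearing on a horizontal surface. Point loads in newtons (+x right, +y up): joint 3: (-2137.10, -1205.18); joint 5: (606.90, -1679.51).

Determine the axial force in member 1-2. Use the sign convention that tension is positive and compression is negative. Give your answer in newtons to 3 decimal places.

N=6 nodes, M=9 members, R=3 reactions → 2N=12, M+R=12
member 0 (0-1): L=5.2915, (cx,cy)=(0.2113,0.9774)
member 1 (0-2): L=2.3690, (cx,cy)=(1.0000,0.0000)
member 2 (1-2): L=5.3211, (cx,cy)=(0.2351,-0.9720)
member 3 (1-3): L=2.8448, (cx,cy)=(0.9473,-0.3202)
member 4 (2-3): L=4.4990, (cx,cy)=(0.3210,0.9471)
member 5 (2-4): L=2.6430, (cx,cy)=(1.0000,0.0000)
member 6 (3-4): L=4.4265, (cx,cy)=(0.2709,-0.9626)
member 7 (3-5): L=2.6295, (cx,cy)=(0.9838,0.1791)
member 8 (4-5): L=4.9314, (cx,cy)=(0.2815,0.9596)
solve A·x = −loads:
  F[0-1] = -1091.7216 N (compression)
  F[0-2] = -1299.5367 N (compression)
  F[1-2] = +1282.9669 N (tension)
  F[1-3] = -561.8775 N (compression)
  F[2-3] = -1316.6674 N (compression)
  F[2-4] = -575.3163 N (compression)
  F[3-4] = +76.2254 N (tension)
  F[3-5] = +1180.6637 N (tension)
  F[4-5] = -1970.6602 N (compression)
  Rx@0 = +1530.2000 N
  Ry@0 = +1067.0757 N
  Ry@4 = +1817.6143 N

1282.967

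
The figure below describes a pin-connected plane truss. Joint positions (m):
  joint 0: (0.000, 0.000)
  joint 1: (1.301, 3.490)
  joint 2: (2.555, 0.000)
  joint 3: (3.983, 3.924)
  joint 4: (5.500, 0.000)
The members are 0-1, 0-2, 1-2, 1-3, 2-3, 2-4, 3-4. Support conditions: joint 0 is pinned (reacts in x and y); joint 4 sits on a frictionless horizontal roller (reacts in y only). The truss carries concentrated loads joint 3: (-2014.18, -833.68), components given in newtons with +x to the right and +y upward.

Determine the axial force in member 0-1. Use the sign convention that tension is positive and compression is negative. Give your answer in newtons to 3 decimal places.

-1779.028

N=5 nodes, M=7 members, R=3 reactions → 2N=10, M+R=10
member 0 (0-1): L=3.7246, (cx,cy)=(0.3493,0.9370)
member 1 (0-2): L=2.5550, (cx,cy)=(1.0000,0.0000)
member 2 (1-2): L=3.7085, (cx,cy)=(0.3381,-0.9411)
member 3 (1-3): L=2.7169, (cx,cy)=(0.9872,0.1597)
member 4 (2-3): L=4.1758, (cx,cy)=(0.3420,0.9397)
member 5 (2-4): L=2.9450, (cx,cy)=(1.0000,0.0000)
member 6 (3-4): L=4.2070, (cx,cy)=(0.3606,-0.9327)
solve A·x = −loads:
  F[0-1] = -1779.0283 N (compression)
  F[0-2] = -1392.7680 N (compression)
  F[1-2] = +1573.0008 N (tension)
  F[1-3] = -1168.3193 N (compression)
  F[2-3] = -1575.3175 N (compression)
  F[2-4] = -322.1460 N (compression)
  F[3-4] = +893.3925 N (tension)
  Rx@0 = +2014.1800 N
  Ry@0 = +1666.9700 N
  Ry@4 = -833.2900 N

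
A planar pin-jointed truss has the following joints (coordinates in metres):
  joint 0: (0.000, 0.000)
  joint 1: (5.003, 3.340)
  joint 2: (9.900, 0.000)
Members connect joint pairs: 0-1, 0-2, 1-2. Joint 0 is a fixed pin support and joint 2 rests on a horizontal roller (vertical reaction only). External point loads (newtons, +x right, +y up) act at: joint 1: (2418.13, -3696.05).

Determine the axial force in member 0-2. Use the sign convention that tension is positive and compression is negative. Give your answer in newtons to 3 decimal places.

3934.645

N=3 nodes, M=3 members, R=3 reactions → 2N=6, M+R=6
member 0 (0-1): L=6.0154, (cx,cy)=(0.8317,0.5552)
member 1 (0-2): L=9.9000, (cx,cy)=(1.0000,0.0000)
member 2 (1-2): L=5.9276, (cx,cy)=(0.8261,-0.5635)
solve A·x = −loads:
  F[0-1] = -1823.4091 N (compression)
  F[0-2] = +3934.6449 N (tension)
  F[1-2] = -4762.6963 N (compression)
  Rx@0 = -2418.1300 N
  Ry@0 = +1012.4245 N
  Ry@2 = +2683.6255 N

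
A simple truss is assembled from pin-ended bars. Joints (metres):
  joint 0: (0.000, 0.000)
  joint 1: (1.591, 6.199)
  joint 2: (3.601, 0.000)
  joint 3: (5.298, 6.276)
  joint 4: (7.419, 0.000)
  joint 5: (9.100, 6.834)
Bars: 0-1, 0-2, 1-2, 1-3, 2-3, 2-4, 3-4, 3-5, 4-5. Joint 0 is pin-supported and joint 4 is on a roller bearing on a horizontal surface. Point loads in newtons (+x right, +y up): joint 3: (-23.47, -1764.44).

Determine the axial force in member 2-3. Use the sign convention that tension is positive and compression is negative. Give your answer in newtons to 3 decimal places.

-536.604

N=6 nodes, M=9 members, R=3 reactions → 2N=12, M+R=12
member 0 (0-1): L=6.3999, (cx,cy)=(0.2486,0.9686)
member 1 (0-2): L=3.6010, (cx,cy)=(1.0000,0.0000)
member 2 (1-2): L=6.5167, (cx,cy)=(0.3084,-0.9512)
member 3 (1-3): L=3.7078, (cx,cy)=(0.9998,0.0208)
member 4 (2-3): L=6.5014, (cx,cy)=(0.2610,0.9653)
member 5 (2-4): L=3.8180, (cx,cy)=(1.0000,0.0000)
member 6 (3-4): L=6.6247, (cx,cy)=(0.3202,-0.9474)
member 7 (3-5): L=3.8427, (cx,cy)=(0.9894,0.1452)
member 8 (4-5): L=7.0377, (cx,cy)=(0.2389,0.9711)
solve A·x = −loads:
  F[0-1] = -541.2780 N (compression)
  F[0-2] = +111.0902 N (tension)
  F[1-2] = +544.5516 N (tension)
  F[1-3] = -302.5853 N (compression)
  F[2-3] = -536.6043 N (compression)
  F[2-4] = +419.1153 N (tension)
  F[3-4] = -1309.0609 N (compression)
  F[3-5] = +0.0000 N (tension)
  F[4-5] = -0.0000 N (compression)
  Rx@0 = +23.4700 N
  Ry@0 = +524.2856 N
  Ry@4 = +1240.1544 N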